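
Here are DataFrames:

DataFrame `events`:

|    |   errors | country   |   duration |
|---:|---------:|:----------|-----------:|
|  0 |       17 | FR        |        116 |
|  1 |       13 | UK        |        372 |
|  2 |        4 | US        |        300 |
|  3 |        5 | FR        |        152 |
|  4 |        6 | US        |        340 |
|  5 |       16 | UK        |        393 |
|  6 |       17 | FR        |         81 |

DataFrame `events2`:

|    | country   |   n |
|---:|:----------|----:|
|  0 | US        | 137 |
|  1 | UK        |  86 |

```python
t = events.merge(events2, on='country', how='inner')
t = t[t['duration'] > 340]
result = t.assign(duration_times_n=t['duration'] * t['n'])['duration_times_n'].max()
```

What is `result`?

33798

merge on 'country' (how='inner') → 4 rows:
   errors country  duration    n
0      13      UK       372   86
1       4      US       300  137
2       6      US       340  137
3      16      UK       393   86
filter rows where duration > 340:
   errors country  duration   n
0      13      UK       372  86
3      16      UK       393  86
add column duration_times_n = t['duration'] * t['n']:
   errors country  duration   n  duration_times_n
0      13      UK       372  86             31992
3      16      UK       393  86             33798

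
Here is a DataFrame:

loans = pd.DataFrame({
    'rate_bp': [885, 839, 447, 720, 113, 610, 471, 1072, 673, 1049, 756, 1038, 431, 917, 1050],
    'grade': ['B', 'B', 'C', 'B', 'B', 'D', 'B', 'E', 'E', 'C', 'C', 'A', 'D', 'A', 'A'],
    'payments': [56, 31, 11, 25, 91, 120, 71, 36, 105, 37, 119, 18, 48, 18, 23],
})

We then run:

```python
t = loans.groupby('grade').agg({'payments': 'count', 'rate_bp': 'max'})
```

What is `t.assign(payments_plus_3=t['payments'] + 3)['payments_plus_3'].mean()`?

6.0

group by grade: count(payments), max(rate_bp):
       payments  rate_bp
grade                   
A             3     1050
B             5      885
C             3     1049
D             2      610
E             2     1072
add column payments_plus_3 = t['payments'] + 3:
       payments  rate_bp  payments_plus_3
grade                                    
A             3     1050                6
B             5      885                8
C             3     1049                6
D             2      610                5
E             2     1072                5
Then the mean of column 'payments_plus_3': 6.0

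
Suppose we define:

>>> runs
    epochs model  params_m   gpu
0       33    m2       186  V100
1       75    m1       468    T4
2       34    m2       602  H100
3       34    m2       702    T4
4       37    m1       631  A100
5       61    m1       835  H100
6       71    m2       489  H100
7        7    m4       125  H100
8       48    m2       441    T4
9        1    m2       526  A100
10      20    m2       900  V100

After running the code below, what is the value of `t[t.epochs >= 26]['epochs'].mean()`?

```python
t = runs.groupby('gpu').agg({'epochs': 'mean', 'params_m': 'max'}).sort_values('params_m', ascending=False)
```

group by gpu: mean(epochs), max(params_m):
         epochs  params_m
gpu                      
A100  19.000000       631
H100  43.250000       835
T4    52.333333       702
V100  26.500000       900
sort by params_m descending:
         epochs  params_m
gpu                      
V100  26.500000       900
H100  43.250000       835
T4    52.333333       702
A100  19.000000       631
filter rows where epochs >= 26:
         epochs  params_m
gpu                      
V100  26.500000       900
H100  43.250000       835
T4    52.333333       702
Then the mean of column 'epochs': 40.6944444444

40.6944444444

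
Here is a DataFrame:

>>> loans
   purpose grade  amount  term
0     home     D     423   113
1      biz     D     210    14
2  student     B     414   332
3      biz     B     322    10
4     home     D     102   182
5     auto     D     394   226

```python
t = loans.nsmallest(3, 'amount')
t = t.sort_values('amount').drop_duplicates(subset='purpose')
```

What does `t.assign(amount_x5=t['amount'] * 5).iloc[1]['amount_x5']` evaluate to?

take 3 rows with smallest amount:
  purpose grade  amount  term
4    home     D     102   182
1     biz     D     210    14
3     biz     B     322    10
sort by amount:
  purpose grade  amount  term
4    home     D     102   182
1     biz     D     210    14
3     biz     B     322    10
drop duplicate purpose (keep=first):
  purpose grade  amount  term
4    home     D     102   182
1     biz     D     210    14
add column amount_x5 = t['amount'] * 5:
  purpose grade  amount  term  amount_x5
4    home     D     102   182        510
1     biz     D     210    14       1050
Taking the value at position 1, column 'amount_x5' gives 1050.

1050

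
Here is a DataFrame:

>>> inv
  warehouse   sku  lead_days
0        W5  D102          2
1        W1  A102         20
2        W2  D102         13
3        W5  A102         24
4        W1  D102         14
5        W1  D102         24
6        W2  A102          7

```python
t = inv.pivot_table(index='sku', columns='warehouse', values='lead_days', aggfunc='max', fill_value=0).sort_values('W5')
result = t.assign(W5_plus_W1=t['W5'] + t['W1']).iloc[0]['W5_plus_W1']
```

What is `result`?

26

pivot: rows=sku, cols=warehouse, max(lead_days):
warehouse  W1  W2  W5
sku                  
A102       20   7  24
D102       24  13   2
sort by W5:
warehouse  W1  W2  W5
sku                  
D102       24  13   2
A102       20   7  24
add column W5_plus_W1 = t['W5'] + t['W1']:
warehouse  W1  W2  W5  W5_plus_W1
sku                              
D102       24  13   2          26
A102       20   7  24          44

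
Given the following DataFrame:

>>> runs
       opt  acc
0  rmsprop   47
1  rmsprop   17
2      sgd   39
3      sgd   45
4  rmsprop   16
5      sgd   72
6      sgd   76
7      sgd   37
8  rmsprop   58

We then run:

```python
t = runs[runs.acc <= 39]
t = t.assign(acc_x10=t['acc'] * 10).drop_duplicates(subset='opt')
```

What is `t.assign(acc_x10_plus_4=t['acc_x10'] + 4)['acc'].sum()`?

56

filter rows where acc <= 39:
       opt  acc
1  rmsprop   17
2      sgd   39
4  rmsprop   16
7      sgd   37
add column acc_x10 = t['acc'] * 10:
       opt  acc  acc_x10
1  rmsprop   17      170
2      sgd   39      390
4  rmsprop   16      160
7      sgd   37      370
drop duplicate opt (keep=first):
       opt  acc  acc_x10
1  rmsprop   17      170
2      sgd   39      390
add column acc_x10_plus_4 = t['acc_x10'] + 4:
       opt  acc  acc_x10  acc_x10_plus_4
1  rmsprop   17      170             174
2      sgd   39      390             394
Finally, sum of column 'acc' = 56.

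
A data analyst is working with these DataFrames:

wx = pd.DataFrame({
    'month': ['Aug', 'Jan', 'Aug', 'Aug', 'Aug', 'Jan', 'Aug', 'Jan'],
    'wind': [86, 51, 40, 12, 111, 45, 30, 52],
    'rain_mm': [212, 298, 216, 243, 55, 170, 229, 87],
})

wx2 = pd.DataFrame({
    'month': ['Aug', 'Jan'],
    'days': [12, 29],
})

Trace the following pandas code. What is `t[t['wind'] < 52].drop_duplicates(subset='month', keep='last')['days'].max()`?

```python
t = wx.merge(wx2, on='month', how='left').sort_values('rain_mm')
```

29

merge on 'month' (how='left') → 8 rows:
  month  wind  rain_mm  days
0   Aug    86      212    12
1   Jan    51      298    29
2   Aug    40      216    12
3   Aug    12      243    12
4   Aug   111       55    12
5   Jan    45      170    29
6   Aug    30      229    12
7   Jan    52       87    29
sort by rain_mm:
  month  wind  rain_mm  days
4   Aug   111       55    12
7   Jan    52       87    29
5   Jan    45      170    29
0   Aug    86      212    12
2   Aug    40      216    12
6   Aug    30      229    12
3   Aug    12      243    12
1   Jan    51      298    29
filter rows where wind < 52:
  month  wind  rain_mm  days
5   Jan    45      170    29
2   Aug    40      216    12
6   Aug    30      229    12
3   Aug    12      243    12
1   Jan    51      298    29
drop duplicate month (keep=last):
  month  wind  rain_mm  days
3   Aug    12      243    12
1   Jan    51      298    29
Reading off the max of column 'days', we get 29.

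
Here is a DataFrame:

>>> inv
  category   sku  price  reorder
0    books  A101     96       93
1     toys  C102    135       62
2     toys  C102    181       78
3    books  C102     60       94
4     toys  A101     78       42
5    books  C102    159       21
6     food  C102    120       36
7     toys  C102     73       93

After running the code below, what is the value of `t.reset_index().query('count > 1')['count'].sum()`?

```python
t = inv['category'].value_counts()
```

value_counts of category:
category
toys     4
books    3
food     1
Name: count, dtype: int64
reset_index():
  category  count
0     toys      4
1    books      3
2     food      1
filter rows where count > 1:
  category  count
0     toys      4
1    books      3
The sum of column 'count' is 7.

7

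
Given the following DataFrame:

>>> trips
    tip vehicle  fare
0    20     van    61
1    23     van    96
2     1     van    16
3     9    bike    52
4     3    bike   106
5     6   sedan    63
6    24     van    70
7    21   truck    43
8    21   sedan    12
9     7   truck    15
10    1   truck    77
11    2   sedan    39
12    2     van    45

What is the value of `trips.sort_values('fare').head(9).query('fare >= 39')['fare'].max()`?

sort by fare:
    tip vehicle  fare
8    21   sedan    12
9     7   truck    15
2     1     van    16
11    2   sedan    39
7    21   truck    43
12    2     van    45
3     9    bike    52
0    20     van    61
5     6   sedan    63
6    24     van    70
10    1   truck    77
1    23     van    96
4     3    bike   106
take first 9 rows:
    tip vehicle  fare
8    21   sedan    12
9     7   truck    15
2     1     van    16
11    2   sedan    39
7    21   truck    43
12    2     van    45
3     9    bike    52
0    20     van    61
5     6   sedan    63
filter rows where fare >= 39:
    tip vehicle  fare
11    2   sedan    39
7    21   truck    43
12    2     van    45
3     9    bike    52
0    20     van    61
5     6   sedan    63

63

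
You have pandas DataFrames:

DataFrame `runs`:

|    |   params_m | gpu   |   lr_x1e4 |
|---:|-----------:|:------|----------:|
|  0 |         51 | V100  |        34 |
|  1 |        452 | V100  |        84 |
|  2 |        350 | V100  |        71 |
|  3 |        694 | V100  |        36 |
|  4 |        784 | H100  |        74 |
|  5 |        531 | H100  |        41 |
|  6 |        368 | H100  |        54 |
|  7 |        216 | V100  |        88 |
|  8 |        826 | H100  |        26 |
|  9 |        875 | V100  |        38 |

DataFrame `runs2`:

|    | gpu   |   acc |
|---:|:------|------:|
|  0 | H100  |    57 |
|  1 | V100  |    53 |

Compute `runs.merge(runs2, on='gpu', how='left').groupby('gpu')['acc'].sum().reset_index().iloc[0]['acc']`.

merge on 'gpu' (how='left') → 10 rows:
   params_m   gpu  lr_x1e4  acc
0        51  V100       34   53
1       452  V100       84   53
2       350  V100       71   53
3       694  V100       36   53
4       784  H100       74   57
5       531  H100       41   57
6       368  H100       54   57
7       216  V100       88   53
8       826  H100       26   57
9       875  V100       38   53
group by gpu, sum of acc:
gpu
H100    228
V100    318
Name: acc, dtype: int64
reset_index():
    gpu  acc
0  H100  228
1  V100  318
So iloc[0]['acc'] = 228.

228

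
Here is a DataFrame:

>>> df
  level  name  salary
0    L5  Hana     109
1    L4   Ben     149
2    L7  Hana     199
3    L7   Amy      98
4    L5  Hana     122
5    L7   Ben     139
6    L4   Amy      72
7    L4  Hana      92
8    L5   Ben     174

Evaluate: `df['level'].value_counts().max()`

3

value_counts of level:
level
L5    3
L4    3
L7    3
Name: count, dtype: int64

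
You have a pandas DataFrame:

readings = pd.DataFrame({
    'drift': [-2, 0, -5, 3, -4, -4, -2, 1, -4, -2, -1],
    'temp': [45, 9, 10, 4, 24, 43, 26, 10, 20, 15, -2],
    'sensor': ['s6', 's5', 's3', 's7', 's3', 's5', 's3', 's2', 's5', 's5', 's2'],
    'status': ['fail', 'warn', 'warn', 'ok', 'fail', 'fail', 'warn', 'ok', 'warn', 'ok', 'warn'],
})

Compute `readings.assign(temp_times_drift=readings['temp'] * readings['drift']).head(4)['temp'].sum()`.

68

add column temp_times_drift = readings['temp'] * readings['drift']:
    drift  temp sensor status  temp_times_drift
0      -2    45     s6   fail               -90
1       0     9     s5   warn                 0
2      -5    10     s3   warn               -50
3       3     4     s7     ok                12
4      -4    24     s3   fail               -96
5      -4    43     s5   fail              -172
6      -2    26     s3   warn               -52
7       1    10     s2     ok                10
8      -4    20     s5   warn               -80
9      -2    15     s5     ok               -30
10     -1    -2     s2   warn                 2
take first 4 rows:
   drift  temp sensor status  temp_times_drift
0     -2    45     s6   fail               -90
1      0     9     s5   warn                 0
2     -5    10     s3   warn               -50
3      3     4     s7     ok                12
Then the sum of column 'temp': 68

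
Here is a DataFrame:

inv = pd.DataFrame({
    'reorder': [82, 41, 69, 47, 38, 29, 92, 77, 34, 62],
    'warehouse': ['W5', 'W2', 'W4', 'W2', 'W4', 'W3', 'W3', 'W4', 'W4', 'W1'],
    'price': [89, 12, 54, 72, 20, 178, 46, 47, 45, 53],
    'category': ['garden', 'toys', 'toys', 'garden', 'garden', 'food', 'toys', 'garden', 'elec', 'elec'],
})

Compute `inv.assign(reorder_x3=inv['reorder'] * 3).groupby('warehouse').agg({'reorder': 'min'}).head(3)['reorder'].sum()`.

132

add column reorder_x3 = inv['reorder'] * 3:
   reorder warehouse  price category  reorder_x3
0       82        W5     89   garden         246
1       41        W2     12     toys         123
2       69        W4     54     toys         207
3       47        W2     72   garden         141
4       38        W4     20   garden         114
5       29        W3    178     food          87
6       92        W3     46     toys         276
7       77        W4     47   garden         231
8       34        W4     45     elec         102
9       62        W1     53     elec         186
group by warehouse, min of reorder:
           reorder
warehouse         
W1              62
W2              41
W3              29
W4              34
W5              82
take first 3 rows:
           reorder
warehouse         
W1              62
W2              41
W3              29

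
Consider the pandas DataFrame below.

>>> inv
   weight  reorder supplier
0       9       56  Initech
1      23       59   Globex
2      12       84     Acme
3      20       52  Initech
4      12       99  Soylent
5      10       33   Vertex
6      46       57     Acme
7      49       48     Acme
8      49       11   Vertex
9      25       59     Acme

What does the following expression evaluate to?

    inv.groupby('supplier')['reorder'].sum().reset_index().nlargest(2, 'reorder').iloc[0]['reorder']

group by supplier, sum of reorder:
supplier
Acme       248
Globex      59
Initech    108
Soylent     99
Vertex      44
Name: reorder, dtype: int64
reset_index():
  supplier  reorder
0     Acme      248
1   Globex       59
2  Initech      108
3  Soylent       99
4   Vertex       44
take 2 rows with largest reorder:
  supplier  reorder
0     Acme      248
2  Initech      108

248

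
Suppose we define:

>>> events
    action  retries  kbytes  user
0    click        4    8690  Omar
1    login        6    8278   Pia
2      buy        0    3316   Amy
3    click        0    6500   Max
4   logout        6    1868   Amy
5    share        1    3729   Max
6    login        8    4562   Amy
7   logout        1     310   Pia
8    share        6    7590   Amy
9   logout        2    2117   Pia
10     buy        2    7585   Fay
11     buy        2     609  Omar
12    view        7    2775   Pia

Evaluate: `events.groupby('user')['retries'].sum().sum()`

group by user, sum of retries:
user
Amy     20
Fay      2
Max      1
Omar     6
Pia     16
Name: retries, dtype: int64

45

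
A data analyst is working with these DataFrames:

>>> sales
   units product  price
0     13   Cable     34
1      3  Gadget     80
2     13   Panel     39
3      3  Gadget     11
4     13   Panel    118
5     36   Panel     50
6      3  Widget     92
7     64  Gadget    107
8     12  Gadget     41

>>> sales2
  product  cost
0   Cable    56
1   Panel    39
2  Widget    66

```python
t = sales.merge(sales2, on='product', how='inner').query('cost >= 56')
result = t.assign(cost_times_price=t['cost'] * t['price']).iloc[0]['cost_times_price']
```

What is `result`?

1904

merge on 'product' (how='inner') → 5 rows:
   units product  price  cost
0     13   Cable     34    56
1     13   Panel     39    39
2     13   Panel    118    39
3     36   Panel     50    39
4      3  Widget     92    66
filter rows where cost >= 56:
   units product  price  cost
0     13   Cable     34    56
4      3  Widget     92    66
add column cost_times_price = t['cost'] * t['price']:
   units product  price  cost  cost_times_price
0     13   Cable     34    56              1904
4      3  Widget     92    66              6072
value at position 0, column 'cost_times_price' → 1904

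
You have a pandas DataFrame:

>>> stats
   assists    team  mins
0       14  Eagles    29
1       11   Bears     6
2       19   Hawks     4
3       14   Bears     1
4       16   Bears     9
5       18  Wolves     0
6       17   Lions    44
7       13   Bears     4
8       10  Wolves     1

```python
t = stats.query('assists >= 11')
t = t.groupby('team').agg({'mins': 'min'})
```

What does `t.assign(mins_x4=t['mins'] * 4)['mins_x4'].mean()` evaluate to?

filter rows where assists >= 11:
   assists    team  mins
0       14  Eagles    29
1       11   Bears     6
2       19   Hawks     4
3       14   Bears     1
4       16   Bears     9
5       18  Wolves     0
6       17   Lions    44
7       13   Bears     4
group by team, min of mins:
        mins
team        
Bears      1
Eagles    29
Hawks      4
Lions     44
Wolves     0
add column mins_x4 = t['mins'] * 4:
        mins  mins_x4
team                 
Bears      1        4
Eagles    29      116
Hawks      4       16
Lions     44      176
Wolves     0        0
Reading off the mean of column 'mins_x4', we get 62.4.

62.4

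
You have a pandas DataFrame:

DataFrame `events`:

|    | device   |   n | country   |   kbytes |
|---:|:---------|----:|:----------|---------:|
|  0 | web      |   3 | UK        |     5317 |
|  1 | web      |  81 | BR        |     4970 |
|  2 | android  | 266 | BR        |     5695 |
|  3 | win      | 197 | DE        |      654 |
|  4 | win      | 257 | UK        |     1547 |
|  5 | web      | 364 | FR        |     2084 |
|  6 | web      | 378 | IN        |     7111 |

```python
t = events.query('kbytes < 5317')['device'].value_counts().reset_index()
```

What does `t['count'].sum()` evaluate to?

filter rows where kbytes < 5317:
  device    n country  kbytes
1    web   81      BR    4970
3    win  197      DE     654
4    win  257      UK    1547
5    web  364      FR    2084
value_counts of device:
device
web    2
win    2
Name: count, dtype: int64
reset_index():
  device  count
0    web      2
1    win      2
Then the sum of column 'count': 4

4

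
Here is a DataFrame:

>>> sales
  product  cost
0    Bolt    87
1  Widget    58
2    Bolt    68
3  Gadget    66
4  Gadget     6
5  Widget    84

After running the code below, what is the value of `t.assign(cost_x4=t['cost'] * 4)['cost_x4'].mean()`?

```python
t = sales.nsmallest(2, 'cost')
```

take 2 rows with smallest cost:
  product  cost
4  Gadget     6
1  Widget    58
add column cost_x4 = t['cost'] * 4:
  product  cost  cost_x4
4  Gadget     6       24
1  Widget    58      232
Finally, mean of column 'cost_x4' = 128.0.

128.0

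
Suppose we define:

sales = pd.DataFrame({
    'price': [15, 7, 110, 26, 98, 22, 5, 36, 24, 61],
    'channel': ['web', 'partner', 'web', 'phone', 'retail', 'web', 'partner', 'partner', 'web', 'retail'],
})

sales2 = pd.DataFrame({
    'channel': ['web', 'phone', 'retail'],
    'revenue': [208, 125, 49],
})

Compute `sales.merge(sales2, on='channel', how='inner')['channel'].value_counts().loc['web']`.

4

merge on 'channel' (how='inner') → 7 rows:
   price channel  revenue
0     15     web      208
1    110     web      208
2     26   phone      125
3     98  retail       49
4     22     web      208
5     24     web      208
6     61  retail       49
value_counts of channel:
channel
web       4
retail    2
phone     1
Name: count, dtype: int64
Hence 4.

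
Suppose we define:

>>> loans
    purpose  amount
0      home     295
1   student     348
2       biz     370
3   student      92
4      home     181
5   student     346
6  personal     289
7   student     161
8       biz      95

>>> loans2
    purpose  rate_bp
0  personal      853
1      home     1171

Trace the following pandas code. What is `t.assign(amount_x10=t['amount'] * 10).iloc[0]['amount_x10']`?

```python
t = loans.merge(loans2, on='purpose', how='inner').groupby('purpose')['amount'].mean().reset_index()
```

2380.0

merge on 'purpose' (how='inner') → 3 rows:
    purpose  amount  rate_bp
0      home     295     1171
1      home     181     1171
2  personal     289      853
group by purpose, mean of amount:
purpose
home        238.0
personal    289.0
Name: amount, dtype: float64
reset_index():
    purpose  amount
0      home   238.0
1  personal   289.0
add column amount_x10 = t['amount'] * 10:
    purpose  amount  amount_x10
0      home   238.0      2380.0
1  personal   289.0      2890.0
Finally, value at position 0, column 'amount_x10' = 2380.0.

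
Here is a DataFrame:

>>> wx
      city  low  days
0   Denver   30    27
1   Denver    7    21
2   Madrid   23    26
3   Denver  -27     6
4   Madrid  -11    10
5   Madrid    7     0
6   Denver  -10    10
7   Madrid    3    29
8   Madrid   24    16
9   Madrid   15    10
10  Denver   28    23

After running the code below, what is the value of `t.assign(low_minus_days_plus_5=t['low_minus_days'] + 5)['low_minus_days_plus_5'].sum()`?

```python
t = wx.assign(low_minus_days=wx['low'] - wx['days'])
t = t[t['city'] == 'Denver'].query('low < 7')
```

-43

add column low_minus_days = wx['low'] - wx['days']:
      city  low  days  low_minus_days
0   Denver   30    27               3
1   Denver    7    21             -14
2   Madrid   23    26              -3
3   Denver  -27     6             -33
4   Madrid  -11    10             -21
5   Madrid    7     0               7
6   Denver  -10    10             -20
7   Madrid    3    29             -26
8   Madrid   24    16               8
9   Madrid   15    10               5
10  Denver   28    23               5
filter rows where city == 'Denver':
      city  low  days  low_minus_days
0   Denver   30    27               3
1   Denver    7    21             -14
3   Denver  -27     6             -33
6   Denver  -10    10             -20
10  Denver   28    23               5
filter rows where low < 7:
     city  low  days  low_minus_days
3  Denver  -27     6             -33
6  Denver  -10    10             -20
add column low_minus_days_plus_5 = t['low_minus_days'] + 5:
     city  low  days  low_minus_days  low_minus_days_plus_5
3  Denver  -27     6             -33                    -28
6  Denver  -10    10             -20                    -15
Taking the sum of column 'low_minus_days_plus_5' gives -43.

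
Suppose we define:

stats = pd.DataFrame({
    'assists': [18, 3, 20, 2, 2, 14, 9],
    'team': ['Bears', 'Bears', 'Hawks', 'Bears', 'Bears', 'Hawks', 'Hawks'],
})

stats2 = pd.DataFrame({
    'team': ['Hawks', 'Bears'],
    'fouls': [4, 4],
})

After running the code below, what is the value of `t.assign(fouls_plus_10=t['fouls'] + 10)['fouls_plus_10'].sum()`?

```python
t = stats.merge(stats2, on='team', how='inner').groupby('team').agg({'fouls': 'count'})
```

27

merge on 'team' (how='inner') → 7 rows:
   assists   team  fouls
0       18  Bears      4
1        3  Bears      4
2       20  Hawks      4
3        2  Bears      4
4        2  Bears      4
5       14  Hawks      4
6        9  Hawks      4
group by team, count of fouls:
       fouls
team        
Bears      4
Hawks      3
add column fouls_plus_10 = t['fouls'] + 10:
       fouls  fouls_plus_10
team                       
Bears      4             14
Hawks      3             13
The sum of column 'fouls_plus_10' is 27.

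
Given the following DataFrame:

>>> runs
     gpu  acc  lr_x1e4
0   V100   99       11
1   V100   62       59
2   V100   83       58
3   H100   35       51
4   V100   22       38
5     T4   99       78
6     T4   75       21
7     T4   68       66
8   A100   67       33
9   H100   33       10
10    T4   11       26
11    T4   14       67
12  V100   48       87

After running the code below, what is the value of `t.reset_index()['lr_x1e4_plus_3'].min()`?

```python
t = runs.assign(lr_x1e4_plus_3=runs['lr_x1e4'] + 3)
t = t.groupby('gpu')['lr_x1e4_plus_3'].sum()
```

add column lr_x1e4_plus_3 = runs['lr_x1e4'] + 3:
     gpu  acc  lr_x1e4  lr_x1e4_plus_3
0   V100   99       11              14
1   V100   62       59              62
2   V100   83       58              61
3   H100   35       51              54
4   V100   22       38              41
5     T4   99       78              81
6     T4   75       21              24
7     T4   68       66              69
8   A100   67       33              36
9   H100   33       10              13
10    T4   11       26              29
11    T4   14       67              70
12  V100   48       87              90
group by gpu, sum of lr_x1e4_plus_3:
gpu
A100     36
H100     67
T4      273
V100    268
Name: lr_x1e4_plus_3, dtype: int64
reset_index():
    gpu  lr_x1e4_plus_3
0  A100              36
1  H100              67
2    T4             273
3  V100             268
So min() = 36.

36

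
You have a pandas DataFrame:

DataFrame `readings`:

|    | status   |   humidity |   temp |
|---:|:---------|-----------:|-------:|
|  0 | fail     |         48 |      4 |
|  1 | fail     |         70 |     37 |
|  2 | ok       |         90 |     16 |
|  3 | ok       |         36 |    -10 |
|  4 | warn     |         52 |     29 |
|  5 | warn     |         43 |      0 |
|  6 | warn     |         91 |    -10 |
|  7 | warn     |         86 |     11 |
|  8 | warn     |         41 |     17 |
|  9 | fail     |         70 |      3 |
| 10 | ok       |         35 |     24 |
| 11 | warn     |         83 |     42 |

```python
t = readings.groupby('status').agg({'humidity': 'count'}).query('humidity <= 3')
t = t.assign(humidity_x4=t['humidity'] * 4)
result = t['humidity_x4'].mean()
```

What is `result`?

group by status, count of humidity:
        humidity
status          
fail           3
ok             3
warn           6
filter rows where humidity <= 3:
        humidity
status          
fail           3
ok             3
add column humidity_x4 = t['humidity'] * 4:
        humidity  humidity_x4
status                       
fail           3           12
ok             3           12
Finally, mean of column 'humidity_x4' = 12.0.

12.0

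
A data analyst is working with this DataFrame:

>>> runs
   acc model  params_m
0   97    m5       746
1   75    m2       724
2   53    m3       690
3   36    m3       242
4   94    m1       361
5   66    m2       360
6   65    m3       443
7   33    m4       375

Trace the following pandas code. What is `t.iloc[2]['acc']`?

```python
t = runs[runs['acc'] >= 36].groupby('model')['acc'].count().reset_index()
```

filter rows where acc >= 36:
   acc model  params_m
0   97    m5       746
1   75    m2       724
2   53    m3       690
3   36    m3       242
4   94    m1       361
5   66    m2       360
6   65    m3       443
group by model, count of acc:
model
m1    1
m2    2
m3    3
m5    1
Name: acc, dtype: int64
reset_index():
  model  acc
0    m1    1
1    m2    2
2    m3    3
3    m5    1
Taking the value at position 2, column 'acc' gives 3.

3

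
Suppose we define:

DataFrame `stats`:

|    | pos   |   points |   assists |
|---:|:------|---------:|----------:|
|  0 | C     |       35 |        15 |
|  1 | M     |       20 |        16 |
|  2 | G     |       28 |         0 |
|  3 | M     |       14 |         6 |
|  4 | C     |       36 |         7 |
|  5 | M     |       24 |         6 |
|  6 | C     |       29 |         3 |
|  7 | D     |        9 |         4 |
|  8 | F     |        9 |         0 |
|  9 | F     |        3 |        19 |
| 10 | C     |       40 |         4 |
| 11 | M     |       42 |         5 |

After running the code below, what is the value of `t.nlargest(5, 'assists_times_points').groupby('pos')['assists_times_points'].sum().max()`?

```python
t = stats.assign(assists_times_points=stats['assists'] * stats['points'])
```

add column assists_times_points = stats['assists'] * stats['points']:
   pos  points  assists  assists_times_points
0    C      35       15                   525
1    M      20       16                   320
2    G      28        0                     0
3    M      14        6                    84
4    C      36        7                   252
5    M      24        6                   144
6    C      29        3                    87
7    D       9        4                    36
8    F       9        0                     0
9    F       3       19                    57
10   C      40        4                   160
11   M      42        5                   210
take 5 rows with largest assists_times_points:
   pos  points  assists  assists_times_points
0    C      35       15                   525
1    M      20       16                   320
4    C      36        7                   252
11   M      42        5                   210
10   C      40        4                   160
group by pos, sum of assists_times_points:
pos
C    937
M    530
Name: assists_times_points, dtype: int64
The max of the resulting series is 937.

937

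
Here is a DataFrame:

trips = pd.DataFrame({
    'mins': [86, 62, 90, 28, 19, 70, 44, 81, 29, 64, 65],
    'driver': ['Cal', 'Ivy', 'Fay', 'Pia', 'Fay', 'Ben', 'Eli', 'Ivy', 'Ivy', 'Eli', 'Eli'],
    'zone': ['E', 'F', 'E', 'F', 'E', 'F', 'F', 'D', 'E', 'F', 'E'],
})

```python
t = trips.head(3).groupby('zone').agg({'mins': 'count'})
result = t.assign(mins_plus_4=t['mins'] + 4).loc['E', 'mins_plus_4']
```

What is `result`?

take first 3 rows:
   mins driver zone
0    86    Cal    E
1    62    Ivy    F
2    90    Fay    E
group by zone, count of mins:
      mins
zone      
E        2
F        1
add column mins_plus_4 = t['mins'] + 4:
      mins  mins_plus_4
zone                   
E        2            6
F        1            5

6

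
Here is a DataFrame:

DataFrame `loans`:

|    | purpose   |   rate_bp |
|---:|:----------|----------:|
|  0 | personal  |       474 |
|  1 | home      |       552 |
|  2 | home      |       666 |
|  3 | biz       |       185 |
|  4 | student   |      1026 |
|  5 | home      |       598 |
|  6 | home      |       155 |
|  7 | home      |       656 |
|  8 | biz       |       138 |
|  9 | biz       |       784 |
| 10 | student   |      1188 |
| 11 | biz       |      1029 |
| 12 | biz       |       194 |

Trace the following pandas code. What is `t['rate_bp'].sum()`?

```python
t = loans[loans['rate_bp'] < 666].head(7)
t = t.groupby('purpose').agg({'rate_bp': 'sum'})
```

filter rows where rate_bp < 666:
     purpose  rate_bp
0   personal      474
1       home      552
3        biz      185
5       home      598
6       home      155
7       home      656
8        biz      138
12       biz      194
take first 7 rows:
    purpose  rate_bp
0  personal      474
1      home      552
3       biz      185
5      home      598
6      home      155
7      home      656
8       biz      138
group by purpose, sum of rate_bp:
          rate_bp
purpose          
biz           323
home         1961
personal      474
Reading off the sum of column 'rate_bp', we get 2758.

2758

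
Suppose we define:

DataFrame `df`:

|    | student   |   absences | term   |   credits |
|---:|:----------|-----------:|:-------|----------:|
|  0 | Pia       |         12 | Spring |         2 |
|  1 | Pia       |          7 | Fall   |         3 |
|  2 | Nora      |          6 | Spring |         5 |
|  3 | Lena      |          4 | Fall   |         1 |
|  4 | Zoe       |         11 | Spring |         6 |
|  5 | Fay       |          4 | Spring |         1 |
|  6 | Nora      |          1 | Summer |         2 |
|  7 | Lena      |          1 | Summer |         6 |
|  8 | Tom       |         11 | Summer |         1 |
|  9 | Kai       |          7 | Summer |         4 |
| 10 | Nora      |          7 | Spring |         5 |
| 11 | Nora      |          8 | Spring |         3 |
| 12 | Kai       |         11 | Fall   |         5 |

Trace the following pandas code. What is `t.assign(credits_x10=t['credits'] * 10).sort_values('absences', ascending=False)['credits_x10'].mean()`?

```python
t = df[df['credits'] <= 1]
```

filter rows where credits <= 1:
  student  absences    term  credits
3    Lena         4    Fall        1
5     Fay         4  Spring        1
8     Tom        11  Summer        1
add column credits_x10 = t['credits'] * 10:
  student  absences    term  credits  credits_x10
3    Lena         4    Fall        1           10
5     Fay         4  Spring        1           10
8     Tom        11  Summer        1           10
sort by absences descending:
  student  absences    term  credits  credits_x10
8     Tom        11  Summer        1           10
3    Lena         4    Fall        1           10
5     Fay         4  Spring        1           10

10.0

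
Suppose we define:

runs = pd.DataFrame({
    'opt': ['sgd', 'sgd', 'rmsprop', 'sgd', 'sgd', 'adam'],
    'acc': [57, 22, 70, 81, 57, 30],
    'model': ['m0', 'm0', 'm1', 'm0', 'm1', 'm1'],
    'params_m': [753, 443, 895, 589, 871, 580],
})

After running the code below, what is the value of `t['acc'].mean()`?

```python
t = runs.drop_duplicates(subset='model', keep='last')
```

55.5

drop duplicate model (keep=last):
    opt  acc model  params_m
3   sgd   81    m0       589
5  adam   30    m1       580
Reading off the mean of column 'acc', we get 55.5.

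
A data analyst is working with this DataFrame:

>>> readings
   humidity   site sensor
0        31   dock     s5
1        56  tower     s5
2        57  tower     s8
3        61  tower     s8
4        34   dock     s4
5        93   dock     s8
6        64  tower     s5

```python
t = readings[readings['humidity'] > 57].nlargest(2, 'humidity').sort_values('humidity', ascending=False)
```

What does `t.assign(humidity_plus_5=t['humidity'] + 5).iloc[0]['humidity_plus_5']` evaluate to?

98

filter rows where humidity > 57:
   humidity   site sensor
3        61  tower     s8
5        93   dock     s8
6        64  tower     s5
take 2 rows with largest humidity:
   humidity   site sensor
5        93   dock     s8
6        64  tower     s5
sort by humidity descending:
   humidity   site sensor
5        93   dock     s8
6        64  tower     s5
add column humidity_plus_5 = t['humidity'] + 5:
   humidity   site sensor  humidity_plus_5
5        93   dock     s8               98
6        64  tower     s5               69
Finally, value at position 0, column 'humidity_plus_5' = 98.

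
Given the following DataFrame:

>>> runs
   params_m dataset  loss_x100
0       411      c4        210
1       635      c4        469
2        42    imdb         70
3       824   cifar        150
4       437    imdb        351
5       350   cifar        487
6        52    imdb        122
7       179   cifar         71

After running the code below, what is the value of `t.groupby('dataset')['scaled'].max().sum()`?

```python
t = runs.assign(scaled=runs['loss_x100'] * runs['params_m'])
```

621652

add column scaled = runs['loss_x100'] * runs['params_m']:
   params_m dataset  loss_x100  scaled
0       411      c4        210   86310
1       635      c4        469  297815
2        42    imdb         70    2940
3       824   cifar        150  123600
4       437    imdb        351  153387
5       350   cifar        487  170450
6        52    imdb        122    6344
7       179   cifar         71   12709
group by dataset, max of scaled:
dataset
c4       297815
cifar    170450
imdb     153387
Name: scaled, dtype: int64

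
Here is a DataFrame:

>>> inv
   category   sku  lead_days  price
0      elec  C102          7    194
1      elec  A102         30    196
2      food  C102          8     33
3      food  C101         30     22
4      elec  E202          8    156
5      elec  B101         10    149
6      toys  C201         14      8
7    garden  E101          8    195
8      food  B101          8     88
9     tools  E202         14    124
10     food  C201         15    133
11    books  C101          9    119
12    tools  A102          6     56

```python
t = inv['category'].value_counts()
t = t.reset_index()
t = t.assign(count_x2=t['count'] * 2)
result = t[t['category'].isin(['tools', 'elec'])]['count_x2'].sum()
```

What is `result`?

value_counts of category:
category
elec      4
food      4
tools     2
toys      1
garden    1
books     1
Name: count, dtype: int64
reset_index():
  category  count
0     elec      4
1     food      4
2    tools      2
3     toys      1
4   garden      1
5    books      1
add column count_x2 = t['count'] * 2:
  category  count  count_x2
0     elec      4         8
1     food      4         8
2    tools      2         4
3     toys      1         2
4   garden      1         2
5    books      1         2
filter rows where category in ['tools', 'elec']:
  category  count  count_x2
0     elec      4         8
2    tools      2         4
Reading off the sum of column 'count_x2', we get 12.

12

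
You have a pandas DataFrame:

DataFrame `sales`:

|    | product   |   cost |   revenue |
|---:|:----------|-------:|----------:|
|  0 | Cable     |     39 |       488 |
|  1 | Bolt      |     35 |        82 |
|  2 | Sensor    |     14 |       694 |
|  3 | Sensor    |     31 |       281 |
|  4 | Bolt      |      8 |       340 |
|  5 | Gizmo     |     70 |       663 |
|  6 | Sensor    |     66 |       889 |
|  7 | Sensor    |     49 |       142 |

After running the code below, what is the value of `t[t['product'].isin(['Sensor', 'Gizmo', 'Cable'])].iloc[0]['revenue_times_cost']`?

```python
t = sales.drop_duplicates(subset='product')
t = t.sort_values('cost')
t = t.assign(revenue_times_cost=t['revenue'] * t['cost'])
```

drop duplicate product (keep=first):
  product  cost  revenue
0   Cable    39      488
1    Bolt    35       82
2  Sensor    14      694
5   Gizmo    70      663
sort by cost:
  product  cost  revenue
2  Sensor    14      694
1    Bolt    35       82
0   Cable    39      488
5   Gizmo    70      663
add column revenue_times_cost = t['revenue'] * t['cost']:
  product  cost  revenue  revenue_times_cost
2  Sensor    14      694                9716
1    Bolt    35       82                2870
0   Cable    39      488               19032
5   Gizmo    70      663               46410
filter rows where product in ['Sensor', 'Gizmo', 'Cable']:
  product  cost  revenue  revenue_times_cost
2  Sensor    14      694                9716
0   Cable    39      488               19032
5   Gizmo    70      663               46410
Then the value at position 0, column 'revenue_times_cost': 9716

9716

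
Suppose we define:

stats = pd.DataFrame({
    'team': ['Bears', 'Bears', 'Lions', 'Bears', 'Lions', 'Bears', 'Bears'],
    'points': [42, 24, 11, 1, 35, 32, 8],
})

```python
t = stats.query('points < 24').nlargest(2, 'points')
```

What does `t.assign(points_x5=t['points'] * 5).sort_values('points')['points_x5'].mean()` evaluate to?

47.5

filter rows where points < 24:
    team  points
2  Lions      11
3  Bears       1
6  Bears       8
take 2 rows with largest points:
    team  points
2  Lions      11
6  Bears       8
add column points_x5 = t['points'] * 5:
    team  points  points_x5
2  Lions      11         55
6  Bears       8         40
sort by points:
    team  points  points_x5
6  Bears       8         40
2  Lions      11         55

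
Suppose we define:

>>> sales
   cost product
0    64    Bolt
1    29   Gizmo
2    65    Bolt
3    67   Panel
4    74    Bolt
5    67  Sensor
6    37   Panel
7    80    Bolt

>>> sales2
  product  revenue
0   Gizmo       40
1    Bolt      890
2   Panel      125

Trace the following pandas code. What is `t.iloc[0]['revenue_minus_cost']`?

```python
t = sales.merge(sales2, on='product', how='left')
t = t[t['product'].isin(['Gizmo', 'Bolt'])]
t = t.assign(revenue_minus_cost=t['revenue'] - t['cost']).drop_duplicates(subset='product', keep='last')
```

merge on 'product' (how='left') → 8 rows:
   cost product  revenue
0    64    Bolt    890.0
1    29   Gizmo     40.0
2    65    Bolt    890.0
3    67   Panel    125.0
4    74    Bolt    890.0
5    67  Sensor      NaN
6    37   Panel    125.0
7    80    Bolt    890.0
filter rows where product in ['Gizmo', 'Bolt']:
   cost product  revenue
0    64    Bolt    890.0
1    29   Gizmo     40.0
2    65    Bolt    890.0
4    74    Bolt    890.0
7    80    Bolt    890.0
add column revenue_minus_cost = t['revenue'] - t['cost']:
   cost product  revenue  revenue_minus_cost
0    64    Bolt    890.0               826.0
1    29   Gizmo     40.0                11.0
2    65    Bolt    890.0               825.0
4    74    Bolt    890.0               816.0
7    80    Bolt    890.0               810.0
drop duplicate product (keep=last):
   cost product  revenue  revenue_minus_cost
1    29   Gizmo     40.0                11.0
7    80    Bolt    890.0               810.0

11.0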